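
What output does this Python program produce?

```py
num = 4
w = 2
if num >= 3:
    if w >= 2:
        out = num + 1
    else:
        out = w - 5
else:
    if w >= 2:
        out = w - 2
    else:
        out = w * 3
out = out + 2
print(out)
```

num=4, w=2
num >= 3 is True; w >= 2 is True
→ out = num + 1 = 5
out = 5+2 = 7

7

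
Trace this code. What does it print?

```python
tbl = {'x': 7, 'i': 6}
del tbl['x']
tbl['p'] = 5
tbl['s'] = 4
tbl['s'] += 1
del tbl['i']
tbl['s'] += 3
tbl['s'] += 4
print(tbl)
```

{'p': 5, 's': 12}

del 'x' → {'i': 6}
tbl['p'] = 5 → {'i': 6, 'p': 5}
tbl['s'] = 4 → {'i': 6, 'p': 5, 's': 4}
tbl['s'] = 4+1 = 5 → {'i': 6, 'p': 5, 's': 5}
del 'i' → {'p': 5, 's': 5}
tbl['s'] = 5+3 = 8 → {'p': 5, 's': 8}
tbl['s'] = 8+4 = 12 → {'p': 5, 's': 12}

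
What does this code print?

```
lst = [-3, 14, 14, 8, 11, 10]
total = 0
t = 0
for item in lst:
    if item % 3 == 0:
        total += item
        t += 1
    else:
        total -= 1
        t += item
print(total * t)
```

-464

item=-3: %3==0, total = 0+(-3) = -3; t=1
item=14: not %3==0, total = (-3)-1 = -4; t=15
item=14: not %3==0, total = (-4)-1 = -5; t=29
item=8: not %3==0, total = (-5)-1 = -6; t=37
item=11: not %3==0, total = (-6)-1 = -7; t=48
item=10: not %3==0, total = (-7)-1 = -8; t=58
total*t = (-8)*58 = -464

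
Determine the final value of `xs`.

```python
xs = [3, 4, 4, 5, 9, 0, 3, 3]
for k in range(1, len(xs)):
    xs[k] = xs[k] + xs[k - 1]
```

[3, 7, 11, 16, 25, 25, 28, 31]

k=1: xs[1] = 4+3 = 7 → [3, 7, 4, 5, 9, 0, 3, 3]
k=2: xs[2] = 4+7 = 11 → [3, 7, 11, 5, 9, 0, 3, 3]
k=3: xs[3] = 5+11 = 16 → [3, 7, 11, 16, 9, 0, 3, 3]
k=4: xs[4] = 9+16 = 25 → [3, 7, 11, 16, 25, 0, 3, 3]
k=5: xs[5] = 0+25 = 25 → [3, 7, 11, 16, 25, 25, 3, 3]
k=6: xs[6] = 3+25 = 28 → [3, 7, 11, 16, 25, 25, 28, 3]
k=7: xs[7] = 3+28 = 31 → [3, 7, 11, 16, 25, 25, 28, 31]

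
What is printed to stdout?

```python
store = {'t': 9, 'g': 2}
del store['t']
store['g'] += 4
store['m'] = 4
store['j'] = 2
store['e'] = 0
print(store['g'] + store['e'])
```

6

del 't' → {'g': 2}
store['g'] = 2+4 = 6 → {'g': 6}
store['m'] = 4 → {'g': 6, 'm': 4}
store['j'] = 2 → {'g': 6, 'm': 4, 'j': 2}
store['e'] = 0 → {'g': 6, 'm': 4, 'j': 2, 'e': 0}
store['g']+store['e'] = 6+0 = 6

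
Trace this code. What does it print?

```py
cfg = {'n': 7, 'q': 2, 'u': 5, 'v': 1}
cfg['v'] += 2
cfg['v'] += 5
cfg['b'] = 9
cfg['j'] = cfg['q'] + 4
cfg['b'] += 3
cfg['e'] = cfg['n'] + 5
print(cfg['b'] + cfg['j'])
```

cfg['v'] = 1+2 = 3 → {'n': 7, 'q': 2, 'u': 5, 'v': 3}
cfg['v'] = 3+5 = 8 → {'n': 7, 'q': 2, 'u': 5, 'v': 8}
cfg['b'] = 9 → {'n': 7, 'q': 2, 'u': 5, 'v': 8, 'b': 9}
cfg['j'] = cfg['q']+4 = 6 → {'n': 7, 'q': 2, 'u': 5, 'v': 8, 'b': 9, 'j': 6}
cfg['b'] = 9+3 = 12 → {'n': 7, 'q': 2, 'u': 5, 'v': 8, 'b': 12, 'j': 6}
cfg['e'] = cfg['n']+5 = 12 → {'n': 7, 'q': 2, 'u': 5, 'v': 8, 'b': 12, 'j': 6, 'e': 12}
cfg['b']+cfg['j'] = 12+6 = 18

18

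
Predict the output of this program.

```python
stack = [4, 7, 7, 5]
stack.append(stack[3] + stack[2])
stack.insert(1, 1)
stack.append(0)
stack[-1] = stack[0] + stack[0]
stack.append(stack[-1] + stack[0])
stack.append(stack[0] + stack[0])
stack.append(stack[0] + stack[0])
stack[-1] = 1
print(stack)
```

append stack[3]+stack[2] = 5+7 = 12 → [4, 7, 7, 5, 12]
insert 1 at 1 → [4, 1, 7, 7, 5, 12]
append 0 → [4, 1, 7, 7, 5, 12, 0]
stack[-1] = stack[0]+stack[0] = 4+4 = 8 → [4, 1, 7, 7, 5, 12, 8]
append stack[-1]+stack[0] = 8+4 = 12 → [4, 1, 7, 7, 5, 12, 8, 12]
append stack[0]+stack[0] = 4+4 = 8 → [4, 1, 7, 7, 5, 12, 8, 12, 8]
append stack[0]+stack[0] = 4+4 = 8 → [4, 1, 7, 7, 5, 12, 8, 12, 8, 8]
stack[-1] = 1 → [4, 1, 7, 7, 5, 12, 8, 12, 8, 1]

[4, 1, 7, 7, 5, 12, 8, 12, 8, 1]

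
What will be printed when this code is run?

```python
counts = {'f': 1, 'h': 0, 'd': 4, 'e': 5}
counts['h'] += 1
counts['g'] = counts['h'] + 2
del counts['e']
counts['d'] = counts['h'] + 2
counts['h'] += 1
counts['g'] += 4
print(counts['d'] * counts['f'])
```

3

counts['h'] = 0+1 = 1 → {'f': 1, 'h': 1, 'd': 4, 'e': 5}
counts['g'] = counts['h']+2 = 3 → {'f': 1, 'h': 1, 'd': 4, 'e': 5, 'g': 3}
del 'e' → {'f': 1, 'h': 1, 'd': 4, 'g': 3}
counts['d'] = counts['h']+2 = 3 → {'f': 1, 'h': 1, 'd': 3, 'g': 3}
counts['h'] = 1+1 = 2 → {'f': 1, 'h': 2, 'd': 3, 'g': 3}
counts['g'] = 3+4 = 7 → {'f': 1, 'h': 2, 'd': 3, 'g': 7}
counts['d']*counts['f'] = 3*1 = 3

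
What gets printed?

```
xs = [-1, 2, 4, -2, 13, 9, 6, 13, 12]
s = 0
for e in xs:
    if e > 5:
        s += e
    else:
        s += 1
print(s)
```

e=-1: not >5, s = 0+1 = 1
e=2: not >5, s = 1+1 = 2
e=4: not >5, s = 2+1 = 3
e=-2: not >5, s = 3+1 = 4
e=13: >5, s = 4+13 = 17
e=9: >5, s = 17+9 = 26
e=6: >5, s = 26+6 = 32
e=13: >5, s = 32+13 = 45
e=12: >5, s = 45+12 = 57

57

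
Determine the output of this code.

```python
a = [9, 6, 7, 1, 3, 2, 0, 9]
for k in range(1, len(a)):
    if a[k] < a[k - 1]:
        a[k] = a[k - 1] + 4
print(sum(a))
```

k=1: 6<9, a[1] = 9+4 = 13 → [9, 13, 7, 1, 3, 2, 0, 9]
k=2: 7<13, a[2] = 13+4 = 17 → [9, 13, 17, 1, 3, 2, 0, 9]
k=3: 1<17, a[3] = 17+4 = 21 → [9, 13, 17, 21, 3, 2, 0, 9]
k=4: 3<21, a[4] = 21+4 = 25 → [9, 13, 17, 21, 25, 2, 0, 9]
k=5: 2<25, a[5] = 25+4 = 29 → [9, 13, 17, 21, 25, 29, 0, 9]
k=6: 0<29, a[6] = 29+4 = 33 → [9, 13, 17, 21, 25, 29, 33, 9]
k=7: 9<33, a[7] = 33+4 = 37 → [9, 13, 17, 21, 25, 29, 33, 37]
sum = 184

184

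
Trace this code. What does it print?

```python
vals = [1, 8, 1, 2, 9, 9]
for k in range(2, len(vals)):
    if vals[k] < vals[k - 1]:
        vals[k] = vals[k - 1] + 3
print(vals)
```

[1, 8, 11, 14, 17, 20]

k=2: 1<8, vals[2] = 8+3 = 11 → [1, 8, 11, 2, 9, 9]
k=3: 2<11, vals[3] = 11+3 = 14 → [1, 8, 11, 14, 9, 9]
k=4: 9<14, vals[4] = 14+3 = 17 → [1, 8, 11, 14, 17, 9]
k=5: 9<17, vals[5] = 17+3 = 20 → [1, 8, 11, 14, 17, 20]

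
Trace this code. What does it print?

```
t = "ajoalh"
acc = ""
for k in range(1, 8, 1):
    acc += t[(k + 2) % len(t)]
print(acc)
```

k=1: add t[3]='a' → 'a'
k=2: add t[4]='l' → 'al'
k=3: add t[5]='h' → 'alh'
k=4: add t[0]='a' → 'alha'
k=5: add t[1]='j' → 'alhaj'
k=6: add t[2]='o' → 'alhajo'
k=7: add t[3]='a' → 'alhajoa'

alhajoa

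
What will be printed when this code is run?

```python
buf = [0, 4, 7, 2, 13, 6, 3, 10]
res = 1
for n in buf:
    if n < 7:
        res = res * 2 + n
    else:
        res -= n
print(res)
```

-31

n=0: <7, res = 1*2+0 = 2
n=4: <7, res = 2*2+4 = 8
n=7: not <7, res = 8-7 = 1
n=2: <7, res = 1*2+2 = 4
n=13: not <7, res = 4-13 = -9
n=6: <7, res = (-9)*2+6 = -12
n=3: <7, res = (-12)*2+3 = -21
n=10: not <7, res = (-21)-10 = -31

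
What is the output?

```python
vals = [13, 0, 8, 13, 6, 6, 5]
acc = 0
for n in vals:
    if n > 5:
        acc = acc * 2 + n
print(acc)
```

n=13: >5, acc = 0*2+13 = 13
n=0: not >5
n=8: >5, acc = 13*2+8 = 34
n=13: >5, acc = 34*2+13 = 81
n=6: >5, acc = 81*2+6 = 168
n=6: >5, acc = 168*2+6 = 342
n=5: not >5

342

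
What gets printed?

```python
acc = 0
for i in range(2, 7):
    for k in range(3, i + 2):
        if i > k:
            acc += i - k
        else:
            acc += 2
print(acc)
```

28

i=2,k=3: not 2>3, acc = 0+2 = 2
i=3,k=3: not 3>3, acc = 2+2 = 4
i=3,k=4: not 3>4, acc = 4+2 = 6
i=4,k=3: 4>3, acc = 6+1 = 7
i=4,k=4: not 4>4, acc = 7+2 = 9
i=4,k=5: not 4>5, acc = 9+2 = 11
i=5,k=3: 5>3, acc = 11+2 = 13
i=5,k=4: 5>4, acc = 13+1 = 14
i=5,k=5: not 5>5, acc = 14+2 = 16
i=5,k=6: not 5>6, acc = 16+2 = 18
i=6,k=3: 6>3, acc = 18+3 = 21
i=6,k=4: 6>4, acc = 21+2 = 23
i=6,k=5: 6>5, acc = 23+1 = 24
i=6,k=6: not 6>6, acc = 24+2 = 26
i=6,k=7: not 6>7, acc = 26+2 = 28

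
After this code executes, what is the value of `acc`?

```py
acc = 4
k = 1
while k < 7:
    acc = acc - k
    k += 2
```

k=1: acc = 4-1 = 3
k=3: acc = 3-3 = 0
k=5: acc = 0-5 = -5

-5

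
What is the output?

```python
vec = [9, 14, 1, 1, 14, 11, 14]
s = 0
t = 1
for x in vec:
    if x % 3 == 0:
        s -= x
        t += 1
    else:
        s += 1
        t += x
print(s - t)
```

-60

x=9: %3==0, s = 0-9 = -9; t=2
x=14: not %3==0, s = (-9)+1 = -8; t=16
x=1: not %3==0, s = (-8)+1 = -7; t=17
x=1: not %3==0, s = (-7)+1 = -6; t=18
x=14: not %3==0, s = (-6)+1 = -5; t=32
x=11: not %3==0, s = (-5)+1 = -4; t=43
x=14: not %3==0, s = (-4)+1 = -3; t=57
s-t = (-3)-57 = -60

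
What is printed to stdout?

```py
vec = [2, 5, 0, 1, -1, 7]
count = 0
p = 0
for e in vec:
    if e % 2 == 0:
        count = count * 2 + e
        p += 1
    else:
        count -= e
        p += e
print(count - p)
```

e=2: even, count = 0*2+2 = 2; p=1
e=5: not even, count = 2-5 = -3; p=6
e=0: even, count = (-3)*2+0 = -6; p=7
e=1: not even, count = (-6)-1 = -7; p=8
e=-1: not even, count = (-7)-(-1) = -6; p=7
e=7: not even, count = (-6)-7 = -13; p=14
count-p = (-13)-14 = -27

-27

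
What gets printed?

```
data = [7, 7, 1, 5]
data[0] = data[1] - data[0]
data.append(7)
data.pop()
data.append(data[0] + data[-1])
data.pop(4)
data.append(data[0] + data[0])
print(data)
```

data[0] = data[1]-data[0] = 7-7 = 0 → [0, 7, 1, 5]
append 7 → [0, 7, 1, 5, 7]
pop() removes 7 → [0, 7, 1, 5]
append data[0]+data[-1] = 0+5 = 5 → [0, 7, 1, 5, 5]
pop(4) removes 5 → [0, 7, 1, 5]
append data[0]+data[0] = 0+0 = 0 → [0, 7, 1, 5, 0]

[0, 7, 1, 5, 0]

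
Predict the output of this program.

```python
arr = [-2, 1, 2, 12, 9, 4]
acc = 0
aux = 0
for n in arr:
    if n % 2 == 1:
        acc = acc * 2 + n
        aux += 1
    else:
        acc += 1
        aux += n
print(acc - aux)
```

2

n=-2: not odd, acc = 0+1 = 1; aux=-2
n=1: odd, acc = 1*2+1 = 3; aux=-1
n=2: not odd, acc = 3+1 = 4; aux=1
n=12: not odd, acc = 4+1 = 5; aux=13
n=9: odd, acc = 5*2+9 = 19; aux=14
n=4: not odd, acc = 19+1 = 20; aux=18
acc-aux = 20-18 = 2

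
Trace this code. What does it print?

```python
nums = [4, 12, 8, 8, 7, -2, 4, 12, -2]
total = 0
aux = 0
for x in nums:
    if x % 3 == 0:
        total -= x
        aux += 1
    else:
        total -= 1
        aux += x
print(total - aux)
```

x=4: not %3==0, total = 0-1 = -1; aux=4
x=12: %3==0, total = (-1)-12 = -13; aux=5
x=8: not %3==0, total = (-13)-1 = -14; aux=13
x=8: not %3==0, total = (-14)-1 = -15; aux=21
x=7: not %3==0, total = (-15)-1 = -16; aux=28
x=-2: not %3==0, total = (-16)-1 = -17; aux=26
x=4: not %3==0, total = (-17)-1 = -18; aux=30
x=12: %3==0, total = (-18)-12 = -30; aux=31
x=-2: not %3==0, total = (-30)-1 = -31; aux=29
total-aux = (-31)-29 = -60

-60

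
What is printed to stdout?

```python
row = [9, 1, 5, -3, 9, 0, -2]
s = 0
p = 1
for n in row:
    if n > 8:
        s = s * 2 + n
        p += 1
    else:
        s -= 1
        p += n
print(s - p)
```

15

n=9: >8, s = 0*2+9 = 9; p=2
n=1: not >8, s = 9-1 = 8; p=3
n=5: not >8, s = 8-1 = 7; p=8
n=-3: not >8, s = 7-1 = 6; p=5
n=9: >8, s = 6*2+9 = 21; p=6
n=0: not >8, s = 21-1 = 20; p=6
n=-2: not >8, s = 20-1 = 19; p=4
s-p = 19-4 = 15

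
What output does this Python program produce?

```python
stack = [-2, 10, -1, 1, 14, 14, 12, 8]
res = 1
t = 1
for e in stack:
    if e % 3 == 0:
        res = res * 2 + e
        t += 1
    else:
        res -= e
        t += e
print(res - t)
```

-112

e=-2: not %3==0, res = 1-(-2) = 3; t=-1
e=10: not %3==0, res = 3-10 = -7; t=9
e=-1: not %3==0, res = (-7)-(-1) = -6; t=8
e=1: not %3==0, res = (-6)-1 = -7; t=9
e=14: not %3==0, res = (-7)-14 = -21; t=23
e=14: not %3==0, res = (-21)-14 = -35; t=37
e=12: %3==0, res = (-35)*2+12 = -58; t=38
e=8: not %3==0, res = (-58)-8 = -66; t=46
res-t = (-66)-46 = -112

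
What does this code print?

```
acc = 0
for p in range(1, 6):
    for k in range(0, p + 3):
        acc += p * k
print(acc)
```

p=1,k=0: acc = 0+0 = 0
p=1,k=1: acc = 0+1 = 1
p=1,k=2: acc = 1+2 = 3
p=1,k=3: acc = 3+3 = 6
p=2,k=0: acc = 6+0 = 6
p=2,k=1: acc = 6+2 = 8
p=2,k=2: acc = 8+4 = 12
p=2,k=3: acc = 12+6 = 18
p=2,k=4: acc = 18+8 = 26
p=3,k=0: acc = 26+0 = 26
p=3,k=1: acc = 26+3 = 29
p=3,k=2: acc = 29+6 = 35
p=3,k=3: acc = 35+9 = 44
p=3,k=4: acc = 44+12 = 56
p=3,k=5: acc = 56+15 = 71
p=4,k=0: acc = 71+0 = 71
p=4,k=1: acc = 71+4 = 75
p=4,k=2: acc = 75+8 = 83
p=4,k=3: acc = 83+12 = 95
p=4,k=4: acc = 95+16 = 111
p=4,k=5: acc = 111+20 = 131
p=4,k=6: acc = 131+24 = 155
p=5,k=0: acc = 155+0 = 155
p=5,k=1: acc = 155+5 = 160
p=5,k=2: acc = 160+10 = 170
p=5,k=3: acc = 170+15 = 185
p=5,k=4: acc = 185+20 = 205
p=5,k=5: acc = 205+25 = 230
p=5,k=6: acc = 230+30 = 260
p=5,k=7: acc = 260+35 = 295

295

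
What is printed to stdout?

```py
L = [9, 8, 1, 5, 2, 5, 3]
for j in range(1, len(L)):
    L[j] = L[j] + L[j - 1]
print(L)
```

j=1: L[1] = 8+9 = 17 → [9, 17, 1, 5, 2, 5, 3]
j=2: L[2] = 1+17 = 18 → [9, 17, 18, 5, 2, 5, 3]
j=3: L[3] = 5+18 = 23 → [9, 17, 18, 23, 2, 5, 3]
j=4: L[4] = 2+23 = 25 → [9, 17, 18, 23, 25, 5, 3]
j=5: L[5] = 5+25 = 30 → [9, 17, 18, 23, 25, 30, 3]
j=6: L[6] = 3+30 = 33 → [9, 17, 18, 23, 25, 30, 33]

[9, 17, 18, 23, 25, 30, 33]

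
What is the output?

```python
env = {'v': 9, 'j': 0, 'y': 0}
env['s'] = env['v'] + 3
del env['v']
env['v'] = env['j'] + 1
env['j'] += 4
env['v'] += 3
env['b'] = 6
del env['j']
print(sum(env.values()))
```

env['s'] = env['v']+3 = 12 → {'v': 9, 'j': 0, 'y': 0, 's': 12}
del 'v' → {'j': 0, 'y': 0, 's': 12}
env['v'] = env['j']+1 = 1 → {'j': 0, 'y': 0, 's': 12, 'v': 1}
env['j'] = 0+4 = 4 → {'j': 4, 'y': 0, 's': 12, 'v': 1}
env['v'] = 1+3 = 4 → {'j': 4, 'y': 0, 's': 12, 'v': 4}
env['b'] = 6 → {'j': 4, 'y': 0, 's': 12, 'v': 4, 'b': 6}
del 'j' → {'y': 0, 's': 12, 'v': 4, 'b': 6}
sum of values = 22

22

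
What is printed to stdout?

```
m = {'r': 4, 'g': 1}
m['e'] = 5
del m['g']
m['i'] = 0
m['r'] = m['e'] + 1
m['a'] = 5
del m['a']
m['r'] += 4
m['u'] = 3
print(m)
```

{'r': 10, 'e': 5, 'i': 0, 'u': 3}

m['e'] = 5 → {'r': 4, 'g': 1, 'e': 5}
del 'g' → {'r': 4, 'e': 5}
m['i'] = 0 → {'r': 4, 'e': 5, 'i': 0}
m['r'] = m['e']+1 = 6 → {'r': 6, 'e': 5, 'i': 0}
m['a'] = 5 → {'r': 6, 'e': 5, 'i': 0, 'a': 5}
del 'a' → {'r': 6, 'e': 5, 'i': 0}
m['r'] = 6+4 = 10 → {'r': 10, 'e': 5, 'i': 0}
m['u'] = 3 → {'r': 10, 'e': 5, 'i': 0, 'u': 3}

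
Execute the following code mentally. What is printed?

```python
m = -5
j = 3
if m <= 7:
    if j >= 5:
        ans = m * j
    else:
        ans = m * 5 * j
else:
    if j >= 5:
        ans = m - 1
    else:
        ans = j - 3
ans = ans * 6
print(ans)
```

-450

m=-5, j=3
m <= 7 is True; j >= 5 is False
→ ans = m * 5 * j = -75
ans = (-75)*6 = -450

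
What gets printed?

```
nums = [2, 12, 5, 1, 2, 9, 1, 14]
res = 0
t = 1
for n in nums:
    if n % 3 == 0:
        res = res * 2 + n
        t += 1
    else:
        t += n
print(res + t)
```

61

n=2: not %3==0; t=3
n=12: %3==0, res = 0*2+12 = 12; t=4
n=5: not %3==0; t=9
n=1: not %3==0; t=10
n=2: not %3==0; t=12
n=9: %3==0, res = 12*2+9 = 33; t=13
n=1: not %3==0; t=14
n=14: not %3==0; t=28
res+t = 33+28 = 61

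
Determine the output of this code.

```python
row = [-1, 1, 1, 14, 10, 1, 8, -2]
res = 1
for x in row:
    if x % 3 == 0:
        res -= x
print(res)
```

x=-1: not %3==0
x=1: not %3==0
x=1: not %3==0
x=14: not %3==0
x=10: not %3==0
x=1: not %3==0
x=8: not %3==0
x=-2: not %3==0

1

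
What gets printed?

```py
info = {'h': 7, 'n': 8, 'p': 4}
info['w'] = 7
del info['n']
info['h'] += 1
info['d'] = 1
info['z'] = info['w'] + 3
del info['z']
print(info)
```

{'h': 8, 'p': 4, 'w': 7, 'd': 1}

info['w'] = 7 → {'h': 7, 'n': 8, 'p': 4, 'w': 7}
del 'n' → {'h': 7, 'p': 4, 'w': 7}
info['h'] = 7+1 = 8 → {'h': 8, 'p': 4, 'w': 7}
info['d'] = 1 → {'h': 8, 'p': 4, 'w': 7, 'd': 1}
info['z'] = info['w']+3 = 10 → {'h': 8, 'p': 4, 'w': 7, 'd': 1, 'z': 10}
del 'z' → {'h': 8, 'p': 4, 'w': 7, 'd': 1}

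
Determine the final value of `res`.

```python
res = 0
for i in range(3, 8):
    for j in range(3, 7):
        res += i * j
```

i=3,j=3: res = 0+9 = 9
i=3,j=4: res = 9+12 = 21
i=3,j=5: res = 21+15 = 36
i=3,j=6: res = 36+18 = 54
i=4,j=3: res = 54+12 = 66
i=4,j=4: res = 66+16 = 82
i=4,j=5: res = 82+20 = 102
i=4,j=6: res = 102+24 = 126
i=5,j=3: res = 126+15 = 141
i=5,j=4: res = 141+20 = 161
i=5,j=5: res = 161+25 = 186
i=5,j=6: res = 186+30 = 216
i=6,j=3: res = 216+18 = 234
i=6,j=4: res = 234+24 = 258
i=6,j=5: res = 258+30 = 288
i=6,j=6: res = 288+36 = 324
i=7,j=3: res = 324+21 = 345
i=7,j=4: res = 345+28 = 373
i=7,j=5: res = 373+35 = 408
i=7,j=6: res = 408+42 = 450

450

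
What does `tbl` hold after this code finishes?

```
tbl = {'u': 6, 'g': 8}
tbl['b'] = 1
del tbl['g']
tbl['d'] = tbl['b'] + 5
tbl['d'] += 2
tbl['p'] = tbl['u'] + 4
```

tbl['b'] = 1 → {'u': 6, 'g': 8, 'b': 1}
del 'g' → {'u': 6, 'b': 1}
tbl['d'] = tbl['b']+5 = 6 → {'u': 6, 'b': 1, 'd': 6}
tbl['d'] = 6+2 = 8 → {'u': 6, 'b': 1, 'd': 8}
tbl['p'] = tbl['u']+4 = 10 → {'u': 6, 'b': 1, 'd': 8, 'p': 10}

{'u': 6, 'b': 1, 'd': 8, 'p': 10}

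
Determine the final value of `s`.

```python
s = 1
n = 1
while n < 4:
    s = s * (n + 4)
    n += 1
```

210

n=1: s = 1*5 = 5
n=2: s = 5*6 = 30
n=3: s = 30*7 = 210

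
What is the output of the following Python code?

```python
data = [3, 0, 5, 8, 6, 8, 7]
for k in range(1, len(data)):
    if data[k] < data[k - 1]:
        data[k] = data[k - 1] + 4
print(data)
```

k=1: 0<3, data[1] = 3+4 = 7 → [3, 7, 5, 8, 6, 8, 7]
k=2: 5<7, data[2] = 7+4 = 11 → [3, 7, 11, 8, 6, 8, 7]
k=3: 8<11, data[3] = 11+4 = 15 → [3, 7, 11, 15, 6, 8, 7]
k=4: 6<15, data[4] = 15+4 = 19 → [3, 7, 11, 15, 19, 8, 7]
k=5: 8<19, data[5] = 19+4 = 23 → [3, 7, 11, 15, 19, 23, 7]
k=6: 7<23, data[6] = 23+4 = 27 → [3, 7, 11, 15, 19, 23, 27]

[3, 7, 11, 15, 19, 23, 27]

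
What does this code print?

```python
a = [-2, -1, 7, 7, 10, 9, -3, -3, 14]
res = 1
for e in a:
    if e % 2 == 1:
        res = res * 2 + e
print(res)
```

227

e=-2: not odd
e=-1: odd, res = 1*2+(-1) = 1
e=7: odd, res = 1*2+7 = 9
e=7: odd, res = 9*2+7 = 25
e=10: not odd
e=9: odd, res = 25*2+9 = 59
e=-3: odd, res = 59*2+(-3) = 115
e=-3: odd, res = 115*2+(-3) = 227
e=14: not odd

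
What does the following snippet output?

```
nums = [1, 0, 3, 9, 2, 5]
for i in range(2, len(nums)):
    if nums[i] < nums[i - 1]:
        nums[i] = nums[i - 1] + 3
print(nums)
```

i=2: 3>=0, unchanged → [1, 0, 3, 9, 2, 5]
i=3: 9>=3, unchanged → [1, 0, 3, 9, 2, 5]
i=4: 2<9, nums[4] = 9+3 = 12 → [1, 0, 3, 9, 12, 5]
i=5: 5<12, nums[5] = 12+3 = 15 → [1, 0, 3, 9, 12, 15]

[1, 0, 3, 9, 12, 15]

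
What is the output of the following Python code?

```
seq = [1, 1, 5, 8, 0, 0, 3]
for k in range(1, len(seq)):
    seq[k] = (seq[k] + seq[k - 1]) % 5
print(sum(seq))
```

k=1: seq[1] = (1+1)%5 = 2 → [1, 2, 5, 8, 0, 0, 3]
k=2: seq[2] = (5+2)%5 = 2 → [1, 2, 2, 8, 0, 0, 3]
k=3: seq[3] = (8+2)%5 = 0 → [1, 2, 2, 0, 0, 0, 3]
k=4: seq[4] = (0+0)%5 = 0 → [1, 2, 2, 0, 0, 0, 3]
k=5: seq[5] = (0+0)%5 = 0 → [1, 2, 2, 0, 0, 0, 3]
k=6: seq[6] = (3+0)%5 = 3 → [1, 2, 2, 0, 0, 0, 3]
sum = 8

8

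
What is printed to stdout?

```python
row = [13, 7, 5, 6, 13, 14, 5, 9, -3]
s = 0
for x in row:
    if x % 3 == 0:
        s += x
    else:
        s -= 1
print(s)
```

6

x=13: not %3==0, s = 0-1 = -1
x=7: not %3==0, s = (-1)-1 = -2
x=5: not %3==0, s = (-2)-1 = -3
x=6: %3==0, s = (-3)+6 = 3
x=13: not %3==0, s = 3-1 = 2
x=14: not %3==0, s = 2-1 = 1
x=5: not %3==0, s = 1-1 = 0
x=9: %3==0, s = 0+9 = 9
x=-3: %3==0, s = 9+(-3) = 6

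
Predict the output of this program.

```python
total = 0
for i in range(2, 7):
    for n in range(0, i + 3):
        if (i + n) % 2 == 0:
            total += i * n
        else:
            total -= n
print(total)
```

240

i=2,n=0: even sum, total = 0+0 = 0
i=2,n=1: odd sum, total = 0-1 = -1
i=2,n=2: even sum, total = (-1)+4 = 3
i=2,n=3: odd sum, total = 3-3 = 0
i=2,n=4: even sum, total = 0+8 = 8
i=3,n=0: odd sum, total = 8-0 = 8
i=3,n=1: even sum, total = 8+3 = 11
i=3,n=2: odd sum, total = 11-2 = 9
i=3,n=3: even sum, total = 9+9 = 18
i=3,n=4: odd sum, total = 18-4 = 14
i=3,n=5: even sum, total = 14+15 = 29
i=4,n=0: even sum, total = 29+0 = 29
i=4,n=1: odd sum, total = 29-1 = 28
i=4,n=2: even sum, total = 28+8 = 36
i=4,n=3: odd sum, total = 36-3 = 33
i=4,n=4: even sum, total = 33+16 = 49
i=4,n=5: odd sum, total = 49-5 = 44
i=4,n=6: even sum, total = 44+24 = 68
i=5,n=0: odd sum, total = 68-0 = 68
i=5,n=1: even sum, total = 68+5 = 73
i=5,n=2: odd sum, total = 73-2 = 71
i=5,n=3: even sum, total = 71+15 = 86
i=5,n=4: odd sum, total = 86-4 = 82
i=5,n=5: even sum, total = 82+25 = 107
i=5,n=6: odd sum, total = 107-6 = 101
i=5,n=7: even sum, total = 101+35 = 136
i=6,n=0: even sum, total = 136+0 = 136
i=6,n=1: odd sum, total = 136-1 = 135
i=6,n=2: even sum, total = 135+12 = 147
i=6,n=3: odd sum, total = 147-3 = 144
i=6,n=4: even sum, total = 144+24 = 168
i=6,n=5: odd sum, total = 168-5 = 163
i=6,n=6: even sum, total = 163+36 = 199
i=6,n=7: odd sum, total = 199-7 = 192
i=6,n=8: even sum, total = 192+48 = 240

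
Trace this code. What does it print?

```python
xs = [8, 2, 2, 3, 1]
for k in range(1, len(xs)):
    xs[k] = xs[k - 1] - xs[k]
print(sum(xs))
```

k=1: xs[1] = 8-2 = 6 → [8, 6, 2, 3, 1]
k=2: xs[2] = 6-2 = 4 → [8, 6, 4, 3, 1]
k=3: xs[3] = 4-3 = 1 → [8, 6, 4, 1, 1]
k=4: xs[4] = 1-1 = 0 → [8, 6, 4, 1, 0]
sum = 19

19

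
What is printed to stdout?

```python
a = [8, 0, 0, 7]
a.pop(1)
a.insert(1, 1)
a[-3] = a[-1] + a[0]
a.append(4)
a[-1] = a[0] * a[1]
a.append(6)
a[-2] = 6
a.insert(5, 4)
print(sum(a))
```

46

pop(1) removes 0 → [8, 0, 7]
insert 1 at 1 → [8, 1, 0, 7]
a[-3] = a[-1]+a[0] = 7+8 = 15 → [8, 15, 0, 7]
append 4 → [8, 15, 0, 7, 4]
a[-1] = a[0]*a[1] = 8*15 = 120 → [8, 15, 0, 7, 120]
append 6 → [8, 15, 0, 7, 120, 6]
a[-2] = 6 → [8, 15, 0, 7, 6, 6]
insert 4 at 5 → [8, 15, 0, 7, 6, 4, 6]
sum = 46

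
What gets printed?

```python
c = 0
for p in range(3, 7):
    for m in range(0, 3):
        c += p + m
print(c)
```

66

p=3,m=0: c = 0+3 = 3
p=3,m=1: c = 3+4 = 7
p=3,m=2: c = 7+5 = 12
p=4,m=0: c = 12+4 = 16
p=4,m=1: c = 16+5 = 21
p=4,m=2: c = 21+6 = 27
p=5,m=0: c = 27+5 = 32
p=5,m=1: c = 32+6 = 38
p=5,m=2: c = 38+7 = 45
p=6,m=0: c = 45+6 = 51
p=6,m=1: c = 51+7 = 58
p=6,m=2: c = 58+8 = 66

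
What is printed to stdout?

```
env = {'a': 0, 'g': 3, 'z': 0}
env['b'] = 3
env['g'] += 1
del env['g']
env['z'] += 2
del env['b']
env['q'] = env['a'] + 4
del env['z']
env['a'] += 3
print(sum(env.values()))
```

env['b'] = 3 → {'a': 0, 'g': 3, 'z': 0, 'b': 3}
env['g'] = 3+1 = 4 → {'a': 0, 'g': 4, 'z': 0, 'b': 3}
del 'g' → {'a': 0, 'z': 0, 'b': 3}
env['z'] = 0+2 = 2 → {'a': 0, 'z': 2, 'b': 3}
del 'b' → {'a': 0, 'z': 2}
env['q'] = env['a']+4 = 4 → {'a': 0, 'z': 2, 'q': 4}
del 'z' → {'a': 0, 'q': 4}
env['a'] = 0+3 = 3 → {'a': 3, 'q': 4}
sum of values = 7

7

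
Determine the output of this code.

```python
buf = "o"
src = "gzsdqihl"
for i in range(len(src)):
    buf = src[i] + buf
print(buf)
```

i=0: prepend 'g' → 'go'
i=1: prepend 'z' → 'zgo'
i=2: prepend 's' → 'szgo'
i=3: prepend 'd' → 'dszgo'
i=4: prepend 'q' → 'qdszgo'
i=5: prepend 'i' → 'iqdszgo'
i=6: prepend 'h' → 'hiqdszgo'
i=7: prepend 'l' → 'lhiqdszgo'

lhiqdszgo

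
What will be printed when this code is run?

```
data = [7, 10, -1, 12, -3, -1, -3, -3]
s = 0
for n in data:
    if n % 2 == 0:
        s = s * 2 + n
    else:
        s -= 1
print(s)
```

n=7: not even, s = 0-1 = -1
n=10: even, s = (-1)*2+10 = 8
n=-1: not even, s = 8-1 = 7
n=12: even, s = 7*2+12 = 26
n=-3: not even, s = 26-1 = 25
n=-1: not even, s = 25-1 = 24
n=-3: not even, s = 24-1 = 23
n=-3: not even, s = 23-1 = 22

22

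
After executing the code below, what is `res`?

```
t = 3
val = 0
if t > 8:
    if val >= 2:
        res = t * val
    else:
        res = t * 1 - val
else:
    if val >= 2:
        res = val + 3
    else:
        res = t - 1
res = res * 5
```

t=3, val=0
t > 8 is False; val >= 2 is False
→ res = t - 1 = 2
res = 2*5 = 10

10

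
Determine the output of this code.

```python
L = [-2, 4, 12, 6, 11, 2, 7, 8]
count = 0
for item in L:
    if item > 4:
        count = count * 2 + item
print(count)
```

item=-2: not >4
item=4: not >4
item=12: >4, count = 0*2+12 = 12
item=6: >4, count = 12*2+6 = 30
item=11: >4, count = 30*2+11 = 71
item=2: not >4
item=7: >4, count = 71*2+7 = 149
item=8: >4, count = 149*2+8 = 306

306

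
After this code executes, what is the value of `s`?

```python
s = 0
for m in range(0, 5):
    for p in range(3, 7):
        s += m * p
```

180

m=0,p=3: s = 0+0 = 0
m=0,p=4: s = 0+0 = 0
m=0,p=5: s = 0+0 = 0
m=0,p=6: s = 0+0 = 0
m=1,p=3: s = 0+3 = 3
m=1,p=4: s = 3+4 = 7
m=1,p=5: s = 7+5 = 12
m=1,p=6: s = 12+6 = 18
m=2,p=3: s = 18+6 = 24
m=2,p=4: s = 24+8 = 32
m=2,p=5: s = 32+10 = 42
m=2,p=6: s = 42+12 = 54
m=3,p=3: s = 54+9 = 63
m=3,p=4: s = 63+12 = 75
m=3,p=5: s = 75+15 = 90
m=3,p=6: s = 90+18 = 108
m=4,p=3: s = 108+12 = 120
m=4,p=4: s = 120+16 = 136
m=4,p=5: s = 136+20 = 156
m=4,p=6: s = 156+24 = 180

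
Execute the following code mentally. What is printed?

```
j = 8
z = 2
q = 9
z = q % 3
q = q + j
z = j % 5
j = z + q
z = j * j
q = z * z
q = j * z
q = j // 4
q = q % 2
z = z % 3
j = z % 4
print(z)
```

z = 9%3 = 0
q = 9+8 = 17
z = 8%5 = 3
j = 3+17 = 20
z = 20*20 = 400
q = 400*400 = 160000
q = 20*400 = 8000
q = 20//4 = 5
q = 5%2 = 1
z = 400%3 = 1
j = 1%4 = 1

1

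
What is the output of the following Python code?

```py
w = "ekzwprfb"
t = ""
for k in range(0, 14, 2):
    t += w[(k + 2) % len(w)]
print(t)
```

zpfezpf

k=0: add w[2]='z' → 'z'
k=2: add w[4]='p' → 'zp'
k=4: add w[6]='f' → 'zpf'
k=6: add w[0]='e' → 'zpfe'
k=8: add w[2]='z' → 'zpfez'
k=10: add w[4]='p' → 'zpfezp'
k=12: add w[6]='f' → 'zpfezpf'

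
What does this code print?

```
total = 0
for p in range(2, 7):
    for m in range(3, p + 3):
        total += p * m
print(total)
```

p=2,m=3: total = 0+6 = 6
p=2,m=4: total = 6+8 = 14
p=3,m=3: total = 14+9 = 23
p=3,m=4: total = 23+12 = 35
p=3,m=5: total = 35+15 = 50
p=4,m=3: total = 50+12 = 62
p=4,m=4: total = 62+16 = 78
p=4,m=5: total = 78+20 = 98
p=4,m=6: total = 98+24 = 122
p=5,m=3: total = 122+15 = 137
p=5,m=4: total = 137+20 = 157
p=5,m=5: total = 157+25 = 182
p=5,m=6: total = 182+30 = 212
p=5,m=7: total = 212+35 = 247
p=6,m=3: total = 247+18 = 265
p=6,m=4: total = 265+24 = 289
p=6,m=5: total = 289+30 = 319
p=6,m=6: total = 319+36 = 355
p=6,m=7: total = 355+42 = 397
p=6,m=8: total = 397+48 = 445

445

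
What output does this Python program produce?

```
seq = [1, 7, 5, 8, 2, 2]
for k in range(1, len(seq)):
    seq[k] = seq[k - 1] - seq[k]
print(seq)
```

k=1: seq[1] = 1-7 = -6 → [1, -6, 5, 8, 2, 2]
k=2: seq[2] = (-6)-5 = -11 → [1, -6, -11, 8, 2, 2]
k=3: seq[3] = (-11)-8 = -19 → [1, -6, -11, -19, 2, 2]
k=4: seq[4] = (-19)-2 = -21 → [1, -6, -11, -19, -21, 2]
k=5: seq[5] = (-21)-2 = -23 → [1, -6, -11, -19, -21, -23]

[1, -6, -11, -19, -21, -23]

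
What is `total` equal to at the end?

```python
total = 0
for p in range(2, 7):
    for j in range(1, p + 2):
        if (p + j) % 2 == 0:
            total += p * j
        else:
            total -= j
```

110

p=2,j=1: odd sum, total = 0-1 = -1
p=2,j=2: even sum, total = (-1)+4 = 3
p=2,j=3: odd sum, total = 3-3 = 0
p=3,j=1: even sum, total = 0+3 = 3
p=3,j=2: odd sum, total = 3-2 = 1
p=3,j=3: even sum, total = 1+9 = 10
p=3,j=4: odd sum, total = 10-4 = 6
p=4,j=1: odd sum, total = 6-1 = 5
p=4,j=2: even sum, total = 5+8 = 13
p=4,j=3: odd sum, total = 13-3 = 10
p=4,j=4: even sum, total = 10+16 = 26
p=4,j=5: odd sum, total = 26-5 = 21
p=5,j=1: even sum, total = 21+5 = 26
p=5,j=2: odd sum, total = 26-2 = 24
p=5,j=3: even sum, total = 24+15 = 39
p=5,j=4: odd sum, total = 39-4 = 35
p=5,j=5: even sum, total = 35+25 = 60
p=5,j=6: odd sum, total = 60-6 = 54
p=6,j=1: odd sum, total = 54-1 = 53
p=6,j=2: even sum, total = 53+12 = 65
p=6,j=3: odd sum, total = 65-3 = 62
p=6,j=4: even sum, total = 62+24 = 86
p=6,j=5: odd sum, total = 86-5 = 81
p=6,j=6: even sum, total = 81+36 = 117
p=6,j=7: odd sum, total = 117-7 = 110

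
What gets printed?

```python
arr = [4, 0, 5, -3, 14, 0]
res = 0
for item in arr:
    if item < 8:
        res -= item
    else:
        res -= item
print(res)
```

-20

item=4: <8, res = 0-4 = -4
item=0: <8, res = (-4)-0 = -4
item=5: <8, res = (-4)-5 = -9
item=-3: <8, res = (-9)-(-3) = -6
item=14: not <8, res = (-6)-14 = -20
item=0: <8, res = (-20)-0 = -20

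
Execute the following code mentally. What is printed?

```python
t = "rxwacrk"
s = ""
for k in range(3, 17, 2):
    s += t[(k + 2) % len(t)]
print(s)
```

rrwckxa

k=3: add t[5]='r' → 'r'
k=5: add t[0]='r' → 'rr'
k=7: add t[2]='w' → 'rrw'
k=9: add t[4]='c' → 'rrwc'
k=11: add t[6]='k' → 'rrwck'
k=13: add t[1]='x' → 'rrwckx'
k=15: add t[3]='a' → 'rrwckxa'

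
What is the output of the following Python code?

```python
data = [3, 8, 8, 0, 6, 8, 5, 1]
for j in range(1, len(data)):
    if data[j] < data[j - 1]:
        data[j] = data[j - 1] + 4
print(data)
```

j=1: 8>=3, unchanged → [3, 8, 8, 0, 6, 8, 5, 1]
j=2: 8>=8, unchanged → [3, 8, 8, 0, 6, 8, 5, 1]
j=3: 0<8, data[3] = 8+4 = 12 → [3, 8, 8, 12, 6, 8, 5, 1]
j=4: 6<12, data[4] = 12+4 = 16 → [3, 8, 8, 12, 16, 8, 5, 1]
j=5: 8<16, data[5] = 16+4 = 20 → [3, 8, 8, 12, 16, 20, 5, 1]
j=6: 5<20, data[6] = 20+4 = 24 → [3, 8, 8, 12, 16, 20, 24, 1]
j=7: 1<24, data[7] = 24+4 = 28 → [3, 8, 8, 12, 16, 20, 24, 28]

[3, 8, 8, 12, 16, 20, 24, 28]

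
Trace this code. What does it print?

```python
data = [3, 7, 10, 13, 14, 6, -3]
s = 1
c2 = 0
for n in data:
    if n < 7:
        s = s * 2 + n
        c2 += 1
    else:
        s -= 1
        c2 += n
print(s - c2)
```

n=3: <7, s = 1*2+3 = 5; c2=1
n=7: not <7, s = 5-1 = 4; c2=8
n=10: not <7, s = 4-1 = 3; c2=18
n=13: not <7, s = 3-1 = 2; c2=31
n=14: not <7, s = 2-1 = 1; c2=45
n=6: <7, s = 1*2+6 = 8; c2=46
n=-3: <7, s = 8*2+(-3) = 13; c2=47
s-c2 = 13-47 = -34

-34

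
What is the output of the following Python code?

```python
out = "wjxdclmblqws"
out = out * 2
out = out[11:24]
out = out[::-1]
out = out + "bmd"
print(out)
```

repeat ×2 → 'wjxdclmblqwswjxdclmblqws'
slice [11:24] → 'swjxdclmblqws'
reverse → 'swqlbmlcdxjws'
+ 'bmd' → 'swqlbmlcdxjwsbmd'

swqlbmlcdxjwsbmd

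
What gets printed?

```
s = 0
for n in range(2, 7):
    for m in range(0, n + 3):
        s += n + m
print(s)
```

260

n=2,m=0: s = 0+2 = 2
n=2,m=1: s = 2+3 = 5
n=2,m=2: s = 5+4 = 9
n=2,m=3: s = 9+5 = 14
n=2,m=4: s = 14+6 = 20
n=3,m=0: s = 20+3 = 23
n=3,m=1: s = 23+4 = 27
n=3,m=2: s = 27+5 = 32
n=3,m=3: s = 32+6 = 38
n=3,m=4: s = 38+7 = 45
n=3,m=5: s = 45+8 = 53
n=4,m=0: s = 53+4 = 57
n=4,m=1: s = 57+5 = 62
n=4,m=2: s = 62+6 = 68
n=4,m=3: s = 68+7 = 75
n=4,m=4: s = 75+8 = 83
n=4,m=5: s = 83+9 = 92
n=4,m=6: s = 92+10 = 102
n=5,m=0: s = 102+5 = 107
n=5,m=1: s = 107+6 = 113
n=5,m=2: s = 113+7 = 120
n=5,m=3: s = 120+8 = 128
n=5,m=4: s = 128+9 = 137
n=5,m=5: s = 137+10 = 147
n=5,m=6: s = 147+11 = 158
n=5,m=7: s = 158+12 = 170
n=6,m=0: s = 170+6 = 176
n=6,m=1: s = 176+7 = 183
n=6,m=2: s = 183+8 = 191
n=6,m=3: s = 191+9 = 200
n=6,m=4: s = 200+10 = 210
n=6,m=5: s = 210+11 = 221
n=6,m=6: s = 221+12 = 233
n=6,m=7: s = 233+13 = 246
n=6,m=8: s = 246+14 = 260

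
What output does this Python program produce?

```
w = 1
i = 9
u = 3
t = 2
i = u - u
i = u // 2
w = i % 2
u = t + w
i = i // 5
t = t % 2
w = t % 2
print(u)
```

i = 3-3 = 0
i = 3//2 = 1
w = 1%2 = 1
u = 2+1 = 3
i = 1//5 = 0
t = 2%2 = 0
w = 0%2 = 0

3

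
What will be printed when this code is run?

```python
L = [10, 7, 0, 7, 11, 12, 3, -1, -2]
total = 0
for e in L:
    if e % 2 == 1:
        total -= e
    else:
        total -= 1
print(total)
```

-31

e=10: not odd, total = 0-1 = -1
e=7: odd, total = (-1)-7 = -8
e=0: not odd, total = (-8)-1 = -9
e=7: odd, total = (-9)-7 = -16
e=11: odd, total = (-16)-11 = -27
e=12: not odd, total = (-27)-1 = -28
e=3: odd, total = (-28)-3 = -31
e=-1: odd, total = (-31)-(-1) = -30
e=-2: not odd, total = (-30)-1 = -31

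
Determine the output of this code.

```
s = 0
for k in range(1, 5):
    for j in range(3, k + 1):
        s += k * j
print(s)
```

37

k=3,j=3: s = 0+9 = 9
k=4,j=3: s = 9+12 = 21
k=4,j=4: s = 21+16 = 37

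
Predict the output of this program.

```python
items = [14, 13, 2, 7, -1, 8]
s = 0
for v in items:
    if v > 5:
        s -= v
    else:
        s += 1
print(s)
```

-40

v=14: >5, s = 0-14 = -14
v=13: >5, s = (-14)-13 = -27
v=2: not >5, s = (-27)+1 = -26
v=7: >5, s = (-26)-7 = -33
v=-1: not >5, s = (-33)+1 = -32
v=8: >5, s = (-32)-8 = -40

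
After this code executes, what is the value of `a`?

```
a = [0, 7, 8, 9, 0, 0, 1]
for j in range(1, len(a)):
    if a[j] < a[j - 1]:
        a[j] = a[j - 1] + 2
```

[0, 7, 8, 9, 11, 13, 15]

j=1: 7>=0, unchanged → [0, 7, 8, 9, 0, 0, 1]
j=2: 8>=7, unchanged → [0, 7, 8, 9, 0, 0, 1]
j=3: 9>=8, unchanged → [0, 7, 8, 9, 0, 0, 1]
j=4: 0<9, a[4] = 9+2 = 11 → [0, 7, 8, 9, 11, 0, 1]
j=5: 0<11, a[5] = 11+2 = 13 → [0, 7, 8, 9, 11, 13, 1]
j=6: 1<13, a[6] = 13+2 = 15 → [0, 7, 8, 9, 11, 13, 15]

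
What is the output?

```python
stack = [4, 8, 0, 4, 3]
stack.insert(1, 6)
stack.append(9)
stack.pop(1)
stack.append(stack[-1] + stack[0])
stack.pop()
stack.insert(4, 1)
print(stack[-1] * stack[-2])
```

27

insert 6 at 1 → [4, 6, 8, 0, 4, 3]
append 9 → [4, 6, 8, 0, 4, 3, 9]
pop(1) removes 6 → [4, 8, 0, 4, 3, 9]
append stack[-1]+stack[0] = 9+4 = 13 → [4, 8, 0, 4, 3, 9, 13]
pop() removes 13 → [4, 8, 0, 4, 3, 9]
insert 1 at 4 → [4, 8, 0, 4, 1, 3, 9]
stack[-1]*stack[-2] = 9*3 = 27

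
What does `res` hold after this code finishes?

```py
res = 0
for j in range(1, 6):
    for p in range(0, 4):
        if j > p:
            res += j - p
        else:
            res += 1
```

j=1,p=0: 1>0, res = 0+1 = 1
j=1,p=1: not 1>1, res = 1+1 = 2
j=1,p=2: not 1>2, res = 2+1 = 3
j=1,p=3: not 1>3, res = 3+1 = 4
j=2,p=0: 2>0, res = 4+2 = 6
j=2,p=1: 2>1, res = 6+1 = 7
j=2,p=2: not 2>2, res = 7+1 = 8
j=2,p=3: not 2>3, res = 8+1 = 9
j=3,p=0: 3>0, res = 9+3 = 12
j=3,p=1: 3>1, res = 12+2 = 14
j=3,p=2: 3>2, res = 14+1 = 15
j=3,p=3: not 3>3, res = 15+1 = 16
j=4,p=0: 4>0, res = 16+4 = 20
j=4,p=1: 4>1, res = 20+3 = 23
j=4,p=2: 4>2, res = 23+2 = 25
j=4,p=3: 4>3, res = 25+1 = 26
j=5,p=0: 5>0, res = 26+5 = 31
j=5,p=1: 5>1, res = 31+4 = 35
j=5,p=2: 5>2, res = 35+3 = 38
j=5,p=3: 5>3, res = 38+2 = 40

40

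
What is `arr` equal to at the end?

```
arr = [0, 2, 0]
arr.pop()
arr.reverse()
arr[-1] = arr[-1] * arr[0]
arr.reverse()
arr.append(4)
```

pop() removes 0 → [0, 2]
reverse → [2, 0]
arr[-1] = arr[-1]*arr[0] = 0*2 = 0 → [2, 0]
reverse → [0, 2]
append 4 → [0, 2, 4]

[0, 2, 4]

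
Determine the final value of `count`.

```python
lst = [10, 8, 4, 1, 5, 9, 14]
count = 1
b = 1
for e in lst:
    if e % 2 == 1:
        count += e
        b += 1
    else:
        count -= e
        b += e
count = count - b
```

-60

e=10: not odd, count = 1-10 = -9; b=11
e=8: not odd, count = (-9)-8 = -17; b=19
e=4: not odd, count = (-17)-4 = -21; b=23
e=1: odd, count = (-21)+1 = -20; b=24
e=5: odd, count = (-20)+5 = -15; b=25
e=9: odd, count = (-15)+9 = -6; b=26
e=14: not odd, count = (-6)-14 = -20; b=40
count-b = (-20)-40 = -60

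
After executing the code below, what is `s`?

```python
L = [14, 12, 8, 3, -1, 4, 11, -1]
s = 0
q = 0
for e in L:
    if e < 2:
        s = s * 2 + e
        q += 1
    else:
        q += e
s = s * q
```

-162

e=14: not <2; q=14
e=12: not <2; q=26
e=8: not <2; q=34
e=3: not <2; q=37
e=-1: <2, s = 0*2+(-1) = -1; q=38
e=4: not <2; q=42
e=11: not <2; q=53
e=-1: <2, s = (-1)*2+(-1) = -3; q=54
s*q = (-3)*54 = -162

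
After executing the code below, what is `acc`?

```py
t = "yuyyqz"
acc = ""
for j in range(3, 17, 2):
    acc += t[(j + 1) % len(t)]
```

'qyyqyyq'

j=3: add t[4]='q' → 'q'
j=5: add t[0]='y' → 'qy'
j=7: add t[2]='y' → 'qyy'
j=9: add t[4]='q' → 'qyyq'
j=11: add t[0]='y' → 'qyyqy'
j=13: add t[2]='y' → 'qyyqyy'
j=15: add t[4]='q' → 'qyyqyyq'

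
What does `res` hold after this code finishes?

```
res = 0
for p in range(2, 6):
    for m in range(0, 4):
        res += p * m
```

84

p=2,m=0: res = 0+0 = 0
p=2,m=1: res = 0+2 = 2
p=2,m=2: res = 2+4 = 6
p=2,m=3: res = 6+6 = 12
p=3,m=0: res = 12+0 = 12
p=3,m=1: res = 12+3 = 15
p=3,m=2: res = 15+6 = 21
p=3,m=3: res = 21+9 = 30
p=4,m=0: res = 30+0 = 30
p=4,m=1: res = 30+4 = 34
p=4,m=2: res = 34+8 = 42
p=4,m=3: res = 42+12 = 54
p=5,m=0: res = 54+0 = 54
p=5,m=1: res = 54+5 = 59
p=5,m=2: res = 59+10 = 69
p=5,m=3: res = 69+15 = 84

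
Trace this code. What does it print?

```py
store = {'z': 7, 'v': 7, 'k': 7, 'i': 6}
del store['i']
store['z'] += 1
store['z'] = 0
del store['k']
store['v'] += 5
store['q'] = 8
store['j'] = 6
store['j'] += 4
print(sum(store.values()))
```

del 'i' → {'z': 7, 'v': 7, 'k': 7}
store['z'] = 7+1 = 8 → {'z': 8, 'v': 7, 'k': 7}
store['z'] = 0 → {'z': 0, 'v': 7, 'k': 7}
del 'k' → {'z': 0, 'v': 7}
store['v'] = 7+5 = 12 → {'z': 0, 'v': 12}
store['q'] = 8 → {'z': 0, 'v': 12, 'q': 8}
store['j'] = 6 → {'z': 0, 'v': 12, 'q': 8, 'j': 6}
store['j'] = 6+4 = 10 → {'z': 0, 'v': 12, 'q': 8, 'j': 10}
sum of values = 30

30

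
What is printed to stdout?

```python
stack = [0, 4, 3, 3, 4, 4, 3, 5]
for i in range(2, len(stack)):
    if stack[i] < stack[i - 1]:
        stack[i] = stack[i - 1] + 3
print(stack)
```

[0, 4, 7, 10, 13, 16, 19, 22]

i=2: 3<4, stack[2] = 4+3 = 7 → [0, 4, 7, 3, 4, 4, 3, 5]
i=3: 3<7, stack[3] = 7+3 = 10 → [0, 4, 7, 10, 4, 4, 3, 5]
i=4: 4<10, stack[4] = 10+3 = 13 → [0, 4, 7, 10, 13, 4, 3, 5]
i=5: 4<13, stack[5] = 13+3 = 16 → [0, 4, 7, 10, 13, 16, 3, 5]
i=6: 3<16, stack[6] = 16+3 = 19 → [0, 4, 7, 10, 13, 16, 19, 5]
i=7: 5<19, stack[7] = 19+3 = 22 → [0, 4, 7, 10, 13, 16, 19, 22]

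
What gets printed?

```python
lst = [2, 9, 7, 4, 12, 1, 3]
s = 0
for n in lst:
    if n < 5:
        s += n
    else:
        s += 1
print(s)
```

13

n=2: <5, s = 0+2 = 2
n=9: not <5, s = 2+1 = 3
n=7: not <5, s = 3+1 = 4
n=4: <5, s = 4+4 = 8
n=12: not <5, s = 8+1 = 9
n=1: <5, s = 9+1 = 10
n=3: <5, s = 10+3 = 13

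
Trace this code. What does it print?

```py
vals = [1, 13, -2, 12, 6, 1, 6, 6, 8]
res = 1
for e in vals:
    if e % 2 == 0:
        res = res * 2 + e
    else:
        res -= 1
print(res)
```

e=1: not even, res = 1-1 = 0
e=13: not even, res = 0-1 = -1
e=-2: even, res = (-1)*2+(-2) = -4
e=12: even, res = (-4)*2+12 = 4
e=6: even, res = 4*2+6 = 14
e=1: not even, res = 14-1 = 13
e=6: even, res = 13*2+6 = 32
e=6: even, res = 32*2+6 = 70
e=8: even, res = 70*2+8 = 148

148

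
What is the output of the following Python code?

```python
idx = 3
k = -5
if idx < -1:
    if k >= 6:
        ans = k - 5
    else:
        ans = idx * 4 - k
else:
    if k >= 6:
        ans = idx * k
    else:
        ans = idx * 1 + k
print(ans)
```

-2

idx=3, k=-5
idx < -1 is False; k >= 6 is False
→ ans = idx * 1 + k = -2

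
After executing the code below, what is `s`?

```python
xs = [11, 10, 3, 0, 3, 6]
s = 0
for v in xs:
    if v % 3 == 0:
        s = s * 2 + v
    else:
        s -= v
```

v=11: not %3==0, s = 0-11 = -11
v=10: not %3==0, s = (-11)-10 = -21
v=3: %3==0, s = (-21)*2+3 = -39
v=0: %3==0, s = (-39)*2+0 = -78
v=3: %3==0, s = (-78)*2+3 = -153
v=6: %3==0, s = (-153)*2+6 = -300

-300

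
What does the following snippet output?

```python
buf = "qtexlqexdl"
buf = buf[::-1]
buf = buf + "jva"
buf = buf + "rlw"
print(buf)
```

reverse → 'ldxeqlxetq'
+ 'jva' → 'ldxeqlxetqjva'
+ 'rlw' → 'ldxeqlxetqjvarlw'

ldxeqlxetqjvarlw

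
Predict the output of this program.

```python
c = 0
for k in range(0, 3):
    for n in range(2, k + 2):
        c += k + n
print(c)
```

12

k=1,n=2: c = 0+3 = 3
k=2,n=2: c = 3+4 = 7
k=2,n=3: c = 7+5 = 12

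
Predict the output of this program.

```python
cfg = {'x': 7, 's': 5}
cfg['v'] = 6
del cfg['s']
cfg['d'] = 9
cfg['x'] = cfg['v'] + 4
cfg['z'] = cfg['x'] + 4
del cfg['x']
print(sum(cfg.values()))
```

29

cfg['v'] = 6 → {'x': 7, 's': 5, 'v': 6}
del 's' → {'x': 7, 'v': 6}
cfg['d'] = 9 → {'x': 7, 'v': 6, 'd': 9}
cfg['x'] = cfg['v']+4 = 10 → {'x': 10, 'v': 6, 'd': 9}
cfg['z'] = cfg['x']+4 = 14 → {'x': 10, 'v': 6, 'd': 9, 'z': 14}
del 'x' → {'v': 6, 'd': 9, 'z': 14}
sum of values = 29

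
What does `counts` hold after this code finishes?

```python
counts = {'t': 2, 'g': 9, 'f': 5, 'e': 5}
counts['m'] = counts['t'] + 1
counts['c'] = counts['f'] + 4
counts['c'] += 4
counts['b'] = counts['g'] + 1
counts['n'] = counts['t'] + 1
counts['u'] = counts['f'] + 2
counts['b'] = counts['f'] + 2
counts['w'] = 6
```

{'t': 2, 'g': 9, 'f': 5, 'e': 5, 'm': 3, 'c': 13, 'b': 7, 'n': 3, 'u': 7, 'w': 6}

counts['m'] = counts['t']+1 = 3 → {'t': 2, 'g': 9, 'f': 5, 'e': 5, 'm': 3}
counts['c'] = counts['f']+4 = 9 → {'t': 2, 'g': 9, 'f': 5, 'e': 5, 'm': 3, 'c': 9}
counts['c'] = 9+4 = 13 → {'t': 2, 'g': 9, 'f': 5, 'e': 5, 'm': 3, 'c': 13}
counts['b'] = counts['g']+1 = 10 → {'t': 2, 'g': 9, 'f': 5, 'e': 5, 'm': 3, 'c': 13, 'b': 10}
counts['n'] = counts['t']+1 = 3 → {'t': 2, 'g': 9, 'f': 5, 'e': 5, 'm': 3, 'c': 13, 'b': 10, 'n': 3}
counts['u'] = counts['f']+2 = 7 → {'t': 2, 'g': 9, 'f': 5, 'e': 5, 'm': 3, 'c': 13, 'b': 10, 'n': 3, 'u': 7}
counts['b'] = counts['f']+2 = 7 → {'t': 2, 'g': 9, 'f': 5, 'e': 5, 'm': 3, 'c': 13, 'b': 7, 'n': 3, 'u': 7}
counts['w'] = 6 → {'t': 2, 'g': 9, 'f': 5, 'e': 5, 'm': 3, 'c': 13, 'b': 7, 'n': 3, 'u': 7, 'w': 6}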